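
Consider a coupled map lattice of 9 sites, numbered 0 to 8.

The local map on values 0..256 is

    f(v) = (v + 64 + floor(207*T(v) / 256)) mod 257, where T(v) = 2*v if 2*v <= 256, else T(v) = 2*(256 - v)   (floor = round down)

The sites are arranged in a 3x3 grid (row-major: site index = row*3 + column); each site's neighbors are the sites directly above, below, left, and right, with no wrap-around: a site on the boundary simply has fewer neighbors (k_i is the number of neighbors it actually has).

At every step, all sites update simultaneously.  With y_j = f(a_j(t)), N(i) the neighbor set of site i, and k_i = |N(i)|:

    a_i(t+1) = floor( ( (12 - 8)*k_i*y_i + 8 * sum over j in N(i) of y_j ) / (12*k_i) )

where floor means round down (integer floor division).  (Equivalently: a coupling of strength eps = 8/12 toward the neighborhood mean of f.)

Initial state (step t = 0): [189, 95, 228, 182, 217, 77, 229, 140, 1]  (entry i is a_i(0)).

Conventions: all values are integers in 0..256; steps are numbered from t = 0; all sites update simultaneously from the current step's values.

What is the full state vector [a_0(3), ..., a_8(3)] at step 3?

Simulating step by step:
t=0: [189, 95, 228, 182, 217, 77, 229, 140, 1]
t=1: [89, 78, 47, 96, 79, 54, 107, 96, 69]
t=2: [36, 56, 134, 50, 59, 167, 67, 95, 169]
t=3: [187, 184, 155, 201, 168, 143, 162, 145, 96]

Answer: [187, 184, 155, 201, 168, 143, 162, 145, 96]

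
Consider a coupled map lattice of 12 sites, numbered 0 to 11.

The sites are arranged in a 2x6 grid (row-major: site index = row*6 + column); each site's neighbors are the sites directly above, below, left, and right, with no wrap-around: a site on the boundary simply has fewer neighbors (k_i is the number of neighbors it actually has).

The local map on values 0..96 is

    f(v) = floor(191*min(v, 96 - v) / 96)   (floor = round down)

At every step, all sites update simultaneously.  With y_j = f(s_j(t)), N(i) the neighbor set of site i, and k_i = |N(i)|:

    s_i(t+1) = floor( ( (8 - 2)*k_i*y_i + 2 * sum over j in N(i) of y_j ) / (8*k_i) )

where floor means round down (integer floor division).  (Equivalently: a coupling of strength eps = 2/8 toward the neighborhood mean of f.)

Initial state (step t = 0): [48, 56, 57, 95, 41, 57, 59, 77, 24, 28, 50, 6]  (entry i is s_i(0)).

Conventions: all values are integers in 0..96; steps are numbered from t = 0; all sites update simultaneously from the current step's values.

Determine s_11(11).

Answer: s_11(11) = 65

Derivation:
t=0: [48, 56, 57, 95, 41, 57, 59, 77, 24, 28, 50, 6]
t=1: [90, 76, 68, 18, 74, 69, 71, 44, 49, 52, 80, 29]
t=2: [19, 42, 55, 41, 42, 52, 49, 80, 88, 78, 38, 53]
t=3: [49, 74, 75, 77, 82, 86, 78, 39, 23, 40, 73, 84]
t=4: [79, 49, 41, 40, 28, 20, 47, 68, 50, 69, 44, 25]
t=5: [48, 83, 82, 75, 58, 42, 80, 64, 84, 61, 78, 52]
t=6: [78, 34, 27, 45, 69, 82, 43, 53, 30, 60, 45, 80]
t=7: [45, 64, 57, 81, 56, 30, 78, 81, 61, 73, 79, 37]
t=8: [79, 63, 71, 38, 69, 63, 41, 35, 64, 44, 41, 66]
t=9: [43, 61, 53, 72, 58, 62, 73, 69, 64, 83, 77, 62]
t=10: [78, 70, 78, 50, 68, 68, 51, 54, 60, 31, 41, 63]
t=11: [43, 51, 44, 80, 60, 56, 81, 79, 68, 66, 75, 65]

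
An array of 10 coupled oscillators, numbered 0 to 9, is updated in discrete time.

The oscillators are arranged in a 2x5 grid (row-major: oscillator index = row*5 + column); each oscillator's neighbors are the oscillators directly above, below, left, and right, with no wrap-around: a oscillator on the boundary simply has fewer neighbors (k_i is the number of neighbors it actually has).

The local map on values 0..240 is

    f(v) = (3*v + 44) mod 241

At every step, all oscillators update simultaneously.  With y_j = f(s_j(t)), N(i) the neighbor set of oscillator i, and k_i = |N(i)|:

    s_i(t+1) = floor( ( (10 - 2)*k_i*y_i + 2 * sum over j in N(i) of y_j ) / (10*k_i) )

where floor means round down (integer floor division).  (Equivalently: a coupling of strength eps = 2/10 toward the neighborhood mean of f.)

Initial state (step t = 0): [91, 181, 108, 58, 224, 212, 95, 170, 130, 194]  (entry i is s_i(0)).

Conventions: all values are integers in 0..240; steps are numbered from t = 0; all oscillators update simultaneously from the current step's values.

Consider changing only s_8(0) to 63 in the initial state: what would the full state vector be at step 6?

Answer: [211, 175, 200, 151, 103, 140, 49, 153, 148, 38]
Key observation: This trace re-runs the system from the modified initial state.

Derivation:
t=0: [91, 181, 108, 58, 224, 212, 95, 170, 63, 194]
t=1: [91, 103, 127, 214, 223, 174, 95, 87, 215, 161]
t=2: [80, 112, 172, 204, 209, 83, 87, 83, 186, 79]
t=3: [53, 123, 86, 165, 172, 52, 67, 59, 113, 62]
t=4: [199, 155, 78, 64, 91, 180, 42, 190, 147, 206]
t=5: [140, 46, 55, 196, 102, 114, 153, 119, 38, 151]
t=6: [211, 175, 200, 151, 103, 140, 49, 153, 148, 38]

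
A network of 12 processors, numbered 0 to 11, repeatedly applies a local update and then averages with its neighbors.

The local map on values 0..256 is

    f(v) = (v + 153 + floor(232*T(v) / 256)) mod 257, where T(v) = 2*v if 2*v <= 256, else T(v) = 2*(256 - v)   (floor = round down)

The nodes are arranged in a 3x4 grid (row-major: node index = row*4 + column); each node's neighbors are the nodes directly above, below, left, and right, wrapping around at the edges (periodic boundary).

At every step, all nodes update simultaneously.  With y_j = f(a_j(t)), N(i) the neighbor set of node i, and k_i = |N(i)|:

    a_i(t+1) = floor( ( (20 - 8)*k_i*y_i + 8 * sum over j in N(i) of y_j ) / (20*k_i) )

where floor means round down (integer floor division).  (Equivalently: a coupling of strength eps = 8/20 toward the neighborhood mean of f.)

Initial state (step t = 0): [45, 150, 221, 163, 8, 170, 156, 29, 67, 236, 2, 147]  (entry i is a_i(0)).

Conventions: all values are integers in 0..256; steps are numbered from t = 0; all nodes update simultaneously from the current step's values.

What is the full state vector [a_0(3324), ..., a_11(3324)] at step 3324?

Simulating step by step:
t=0: [45, 150, 221, 163, 8, 170, 156, 29, 67, 236, 2, 147]
t=1: [85, 201, 193, 203, 161, 214, 219, 227, 110, 170, 176, 214]
t=2: [163, 192, 200, 186, 207, 194, 187, 184, 200, 213, 209, 190]
t=3: [216, 203, 199, 208, 198, 200, 204, 207, 199, 190, 193, 203]
t=4: [188, 195, 197, 191, 196, 197, 195, 192, 197, 202, 201, 195]
t=5: [204, 200, 199, 203, 200, 199, 200, 203, 199, 196, 197, 200]
t=6: [195, 197, 197, 195, 196, 197, 197, 195, 197, 199, 198, 196]
t=7: [200, 199, 199, 200, 200, 199, 199, 200, 199, 198, 199, 200]
t=8: [197, 198, 197, 197, 197, 198, 197, 197, 197, 198, 198, 197]
t=9: [199, 199, 199, 199, 199, 199, 199, 199, 199, 199, 199, 199]
t=10: [198, 198, 198, 198, 198, 198, 198, 198, 198, 198, 198, 198]
t=11: [199, 199, 199, 199, 199, 199, 199, 199, 199, 199, 199, 199]

Answer: [198, 198, 198, 198, 198, 198, 198, 198, 198, 198, 198, 198]
Key observation: The state at step 9, [199, 199, 199, 199, 199, 199, 199, 199, 199, 199, 199, 199], reappears at step 11: the system is in a cycle of period 2 from step 9 on.  Therefore the state at step 3324 equals the state at step 9 + ((3324 - 9) mod 2) = 10, which is [198, 198, 198, 198, 198, 198, 198, 198, 198, 198, 198, 198].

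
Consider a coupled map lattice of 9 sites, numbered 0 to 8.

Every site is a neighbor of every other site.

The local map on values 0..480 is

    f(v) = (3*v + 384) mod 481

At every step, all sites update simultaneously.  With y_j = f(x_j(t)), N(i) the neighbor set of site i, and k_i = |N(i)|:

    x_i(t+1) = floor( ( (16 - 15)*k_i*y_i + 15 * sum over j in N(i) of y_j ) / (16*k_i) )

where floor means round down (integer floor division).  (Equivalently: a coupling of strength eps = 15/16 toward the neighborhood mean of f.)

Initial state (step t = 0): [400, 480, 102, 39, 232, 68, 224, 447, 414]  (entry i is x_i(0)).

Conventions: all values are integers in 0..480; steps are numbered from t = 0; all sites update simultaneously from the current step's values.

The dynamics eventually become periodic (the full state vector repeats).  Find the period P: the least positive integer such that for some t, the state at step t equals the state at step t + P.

Simulating step by step:
t=0: [400, 480, 102, 39, 232, 68, 224, 447, 414]
t=1: [172, 159, 168, 178, 173, 174, 174, 164, 169]
t=2: [413, 415, 413, 412, 412, 412, 412, 414, 413]
t=3: [179, 179, 179, 179, 179, 179, 179, 179, 179]
t=4: [440, 440, 440, 440, 440, 440, 440, 440, 440]
t=5: [261, 261, 261, 261, 261, 261, 261, 261, 261]
t=6: [205, 205, 205, 205, 205, 205, 205, 205, 205]
t=7: [37, 37, 37, 37, 37, 37, 37, 37, 37]
t=8: [14, 14, 14, 14, 14, 14, 14, 14, 14]
t=9: [426, 426, 426, 426, 426, 426, 426, 426, 426]
t=10: [219, 219, 219, 219, 219, 219, 219, 219, 219]
t=11: [79, 79, 79, 79, 79, 79, 79, 79, 79]
t=12: [140, 140, 140, 140, 140, 140, 140, 140, 140]
t=13: [323, 323, 323, 323, 323, 323, 323, 323, 323]
t=14: [391, 391, 391, 391, 391, 391, 391, 391, 391]
t=15: [114, 114, 114, 114, 114, 114, 114, 114, 114]
t=16: [245, 245, 245, 245, 245, 245, 245, 245, 245]
t=17: [157, 157, 157, 157, 157, 157, 157, 157, 157]
t=18: [374, 374, 374, 374, 374, 374, 374, 374, 374]
t=19: [63, 63, 63, 63, 63, 63, 63, 63, 63]
t=20: [92, 92, 92, 92, 92, 92, 92, 92, 92]
t=21: [179, 179, 179, 179, 179, 179, 179, 179, 179]

Answer: 18
Key observation: The state at step 3, [179, 179, 179, 179, 179, 179, 179, 179, 179], reappears at step 21 — and no state repeats earlier — so the cycle the system enters has period 18.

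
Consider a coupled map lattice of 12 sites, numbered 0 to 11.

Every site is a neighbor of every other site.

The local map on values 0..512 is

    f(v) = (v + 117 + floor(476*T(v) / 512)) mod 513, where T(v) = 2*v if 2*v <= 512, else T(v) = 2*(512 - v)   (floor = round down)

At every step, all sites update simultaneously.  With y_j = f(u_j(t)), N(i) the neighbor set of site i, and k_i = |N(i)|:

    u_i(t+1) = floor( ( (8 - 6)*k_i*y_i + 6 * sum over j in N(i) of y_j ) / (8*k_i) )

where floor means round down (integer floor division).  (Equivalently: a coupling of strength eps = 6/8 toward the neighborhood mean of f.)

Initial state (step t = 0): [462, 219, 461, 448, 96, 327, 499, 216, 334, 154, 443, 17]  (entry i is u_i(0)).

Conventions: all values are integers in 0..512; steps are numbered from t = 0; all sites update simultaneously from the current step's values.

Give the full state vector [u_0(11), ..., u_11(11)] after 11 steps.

Answer: [307, 307, 307, 307, 307, 307, 307, 307, 307, 307, 307, 307]

Derivation:
t=0: [462, 219, 461, 448, 96, 327, 499, 216, 334, 154, 443, 17]
t=1: [191, 204, 191, 193, 233, 212, 185, 202, 211, 170, 194, 192]
t=2: [166, 173, 166, 167, 188, 177, 163, 172, 176, 155, 168, 167]
t=3: [87, 90, 87, 87, 98, 92, 85, 90, 92, 81, 88, 87]
t=4: [369, 370, 369, 369, 374, 371, 368, 370, 371, 366, 369, 369]
t=5: [237, 237, 237, 237, 237, 237, 238, 237, 237, 238, 237, 237]
t=6: [281, 281, 281, 281, 281, 281, 281, 281, 281, 281, 281, 281]
t=7: [314, 314, 314, 314, 314, 314, 314, 314, 314, 314, 314, 314]
t=8: [286, 286, 286, 286, 286, 286, 286, 286, 286, 286, 286, 286]
t=9: [310, 310, 310, 310, 310, 310, 310, 310, 310, 310, 310, 310]
t=10: [289, 289, 289, 289, 289, 289, 289, 289, 289, 289, 289, 289]
t=11: [307, 307, 307, 307, 307, 307, 307, 307, 307, 307, 307, 307]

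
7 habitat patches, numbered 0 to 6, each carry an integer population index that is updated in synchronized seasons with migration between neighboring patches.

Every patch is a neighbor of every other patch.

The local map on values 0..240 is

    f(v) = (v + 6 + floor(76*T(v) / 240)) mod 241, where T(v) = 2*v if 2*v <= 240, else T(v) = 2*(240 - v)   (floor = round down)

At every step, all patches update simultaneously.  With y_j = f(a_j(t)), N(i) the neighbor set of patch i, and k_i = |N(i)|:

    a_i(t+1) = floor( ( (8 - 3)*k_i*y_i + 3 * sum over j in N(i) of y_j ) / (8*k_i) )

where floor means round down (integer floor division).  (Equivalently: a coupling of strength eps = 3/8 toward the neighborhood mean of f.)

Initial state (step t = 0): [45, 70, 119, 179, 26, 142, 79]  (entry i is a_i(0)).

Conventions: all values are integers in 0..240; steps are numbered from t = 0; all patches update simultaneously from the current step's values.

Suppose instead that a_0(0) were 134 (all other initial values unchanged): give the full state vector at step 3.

Answer: [236, 235, 236, 237, 230, 236, 235]
Key observation: This trace re-runs the system from the modified initial state.

Derivation:
t=0: [134, 70, 119, 179, 26, 142, 79]
t=1: [187, 138, 183, 196, 98, 189, 147]
t=2: [220, 210, 219, 222, 186, 220, 211]
t=3: [236, 235, 236, 237, 230, 236, 235]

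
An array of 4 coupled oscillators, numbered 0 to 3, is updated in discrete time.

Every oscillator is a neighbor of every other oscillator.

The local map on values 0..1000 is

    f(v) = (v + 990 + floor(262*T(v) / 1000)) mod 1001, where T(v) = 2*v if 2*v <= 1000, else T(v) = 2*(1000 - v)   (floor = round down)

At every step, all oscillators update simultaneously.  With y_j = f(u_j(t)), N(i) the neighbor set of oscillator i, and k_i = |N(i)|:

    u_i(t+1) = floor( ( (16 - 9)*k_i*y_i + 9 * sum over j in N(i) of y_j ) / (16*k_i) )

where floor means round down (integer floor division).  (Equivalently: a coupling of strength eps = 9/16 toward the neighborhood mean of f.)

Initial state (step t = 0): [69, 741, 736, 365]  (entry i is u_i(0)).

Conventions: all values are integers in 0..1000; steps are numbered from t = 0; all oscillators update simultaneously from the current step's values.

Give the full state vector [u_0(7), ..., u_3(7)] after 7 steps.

Answer: [973, 973, 973, 973]

Derivation:
t=0: [69, 741, 736, 365]
t=1: [467, 660, 659, 580]
t=2: [764, 795, 795, 786]
t=3: [883, 887, 887, 886]
t=4: [933, 934, 934, 934]
t=5: [957, 957, 957, 957]
t=6: [968, 968, 968, 968]
t=7: [973, 973, 973, 973]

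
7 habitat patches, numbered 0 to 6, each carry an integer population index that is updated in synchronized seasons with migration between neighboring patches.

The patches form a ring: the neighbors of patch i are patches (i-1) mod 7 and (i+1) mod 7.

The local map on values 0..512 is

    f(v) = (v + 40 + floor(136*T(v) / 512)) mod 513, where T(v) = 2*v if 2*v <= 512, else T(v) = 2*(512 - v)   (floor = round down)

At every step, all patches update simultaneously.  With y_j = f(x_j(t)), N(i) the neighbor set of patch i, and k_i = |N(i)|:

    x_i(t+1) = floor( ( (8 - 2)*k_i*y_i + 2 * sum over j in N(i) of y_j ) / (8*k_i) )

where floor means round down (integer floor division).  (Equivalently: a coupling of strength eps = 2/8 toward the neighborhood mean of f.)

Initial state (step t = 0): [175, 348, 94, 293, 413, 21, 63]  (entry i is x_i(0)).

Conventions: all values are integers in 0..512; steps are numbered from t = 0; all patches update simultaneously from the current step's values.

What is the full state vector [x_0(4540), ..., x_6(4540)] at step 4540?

Answer: [256, 215, 256, 40, 6, 6, 40]
Key observation: The state at step 30, [256, 215, 256, 40, 6, 6, 40], reappears at step 35: the system is in a cycle of period 5 from step 30 on.  Therefore the state at step 4540 equals the state at step 30 + ((4540 - 30) mod 5) = 30, which is [256, 215, 256, 40, 6, 6, 40].

Derivation:
t=0: [175, 348, 94, 293, 413, 21, 63]
t=1: [306, 417, 252, 422, 443, 134, 149]
t=2: [438, 490, 445, 435, 98, 218, 288]
t=3: [62, 22, 9, 26, 189, 359, 382]
t=4: [171, 78, 58, 107, 316, 462, 445]
t=5: [246, 172, 141, 225, 372, 69, 44]
t=6: [363, 311, 277, 380, 430, 182, 150]
t=7: [452, 458, 449, 422, 101, 272, 301]
t=8: [65, 12, 72, 407, 264, 410, 395]
t=9: [173, 79, 182, 449, 452, 494, 453]
t=10: [249, 197, 259, 47, 12, 25, 50]
t=11: [372, 362, 381, 144, 67, 80, 149]
t=12: [458, 482, 460, 274, 159, 172, 282]
t=13: [68, 21, 68, 367, 305, 318, 372]
t=14: [177, 90, 177, 437, 458, 463, 440]
t=15: [256, 210, 255, 42, 12, 14, 44]
t=16: [382, 378, 380, 139, 64, 66, 141]
t=17: [461, 489, 460, 267, 152, 154, 270]
t=18: [69, 24, 68, 363, 293, 295, 364]
t=19: [178, 93, 177, 435, 453, 453, 435]
t=20: [257, 214, 256, 41, 9, 9, 41]
t=21: [382, 383, 382, 137, 59, 59, 137]
t=22: [460, 491, 460, 264, 144, 144, 264]
t=23: [68, 25, 68, 360, 281, 281, 360]
t=24: [177, 94, 177, 433, 447, 447, 433]
t=25: [256, 215, 256, 40, 7, 7, 40]
t=26: [382, 384, 382, 136, 56, 56, 136]
t=27: [460, 491, 460, 263, 140, 140, 263]
t=28: [68, 25, 68, 359, 276, 276, 359]
t=29: [177, 94, 177, 433, 445, 445, 433]
t=30: [256, 215, 256, 40, 6, 6, 40]
t=31: [382, 384, 382, 135, 55, 55, 135]
t=32: [460, 491, 460, 261, 139, 139, 261]
t=33: [68, 25, 68, 358, 274, 274, 358]
t=34: [177, 94, 177, 432, 444, 444, 432]
t=35: [256, 215, 256, 40, 6, 6, 40]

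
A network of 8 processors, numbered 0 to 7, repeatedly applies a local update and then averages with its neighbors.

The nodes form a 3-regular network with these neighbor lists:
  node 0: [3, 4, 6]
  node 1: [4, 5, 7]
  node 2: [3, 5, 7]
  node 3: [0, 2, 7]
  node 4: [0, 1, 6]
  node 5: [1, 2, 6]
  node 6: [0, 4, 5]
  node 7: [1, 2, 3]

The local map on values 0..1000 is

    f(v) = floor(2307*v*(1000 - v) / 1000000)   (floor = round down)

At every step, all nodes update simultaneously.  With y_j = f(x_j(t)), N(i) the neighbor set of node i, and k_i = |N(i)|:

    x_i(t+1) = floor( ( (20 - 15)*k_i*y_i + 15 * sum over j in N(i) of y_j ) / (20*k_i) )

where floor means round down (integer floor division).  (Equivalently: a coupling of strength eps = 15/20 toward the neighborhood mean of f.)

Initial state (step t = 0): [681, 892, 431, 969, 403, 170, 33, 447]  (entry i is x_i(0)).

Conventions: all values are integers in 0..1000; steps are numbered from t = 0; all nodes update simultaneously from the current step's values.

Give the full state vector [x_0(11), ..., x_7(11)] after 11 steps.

Answer: [566, 566, 566, 566, 566, 566, 566, 566]

Derivation:
t=0: [681, 892, 431, 969, 403, 170, 33, 447]
t=1: [299, 418, 382, 426, 337, 296, 363, 356]
t=2: [523, 521, 529, 529, 523, 529, 502, 549]
t=3: [575, 573, 573, 573, 575, 574, 575, 573]
t=4: [563, 563, 564, 563, 563, 563, 563, 564]
t=5: [567, 567, 567, 567, 567, 567, 567, 567]
t=6: [566, 566, 566, 566, 566, 566, 566, 566]
t=7: [566, 566, 566, 566, 566, 566, 566, 566]
t=8: [566, 566, 566, 566, 566, 566, 566, 566]
t=9: [566, 566, 566, 566, 566, 566, 566, 566]
t=10: [566, 566, 566, 566, 566, 566, 566, 566]
t=11: [566, 566, 566, 566, 566, 566, 566, 566]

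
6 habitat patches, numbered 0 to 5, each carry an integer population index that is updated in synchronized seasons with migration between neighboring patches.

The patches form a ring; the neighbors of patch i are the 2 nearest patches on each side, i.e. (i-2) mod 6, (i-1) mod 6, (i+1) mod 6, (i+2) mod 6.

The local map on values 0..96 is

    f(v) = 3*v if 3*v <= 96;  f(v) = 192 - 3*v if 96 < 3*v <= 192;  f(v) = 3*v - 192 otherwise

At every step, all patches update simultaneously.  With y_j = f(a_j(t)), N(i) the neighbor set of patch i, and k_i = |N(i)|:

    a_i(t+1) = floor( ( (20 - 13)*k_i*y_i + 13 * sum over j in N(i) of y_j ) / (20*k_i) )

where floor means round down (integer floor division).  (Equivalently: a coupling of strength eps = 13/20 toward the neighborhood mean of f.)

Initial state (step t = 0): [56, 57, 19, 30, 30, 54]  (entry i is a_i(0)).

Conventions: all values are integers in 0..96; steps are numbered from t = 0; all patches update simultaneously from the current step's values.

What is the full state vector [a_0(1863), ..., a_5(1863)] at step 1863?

Simulating step by step:
t=0: [56, 57, 19, 30, 30, 54]
t=1: [40, 40, 56, 63, 64, 47]
t=2: [49, 49, 32, 24, 24, 41]
t=3: [61, 61, 71, 71, 71, 62]
t=4: [12, 12, 17, 16, 16, 11]
t=5: [39, 39, 45, 44, 44, 38]
t=6: [70, 70, 63, 64, 64, 71]
t=7: [13, 13, 6, 6, 6, 13]
t=8: [32, 32, 24, 24, 24, 32]
t=9: [88, 88, 79, 79, 79, 88]
t=10: [63, 63, 53, 53, 53, 63]
t=11: [12, 12, 23, 23, 23, 12]
t=12: [46, 46, 58, 58, 58, 46]
t=13: [42, 42, 29, 29, 29, 42]
t=14: [72, 72, 80, 80, 80, 72]
t=15: [31, 31, 40, 40, 40, 31]
t=16: [86, 86, 78, 78, 78, 86]
t=17: [58, 58, 49, 49, 49, 58]
t=18: [26, 26, 36, 36, 36, 26]
t=19: [79, 79, 82, 82, 82, 79]
t=20: [47, 47, 51, 51, 51, 47]
t=21: [47, 47, 42, 42, 42, 47]
t=22: [55, 55, 61, 61, 61, 55]
t=23: [21, 21, 14, 14, 14, 21]
t=24: [56, 56, 48, 48, 48, 56]
t=25: [31, 31, 40, 40, 40, 31]

Answer: [21, 21, 14, 14, 14, 21]
Key observation: The state at step 15, [31, 31, 40, 40, 40, 31], reappears at step 25: the system is in a cycle of period 10 from step 15 on.  Therefore the state at step 1863 equals the state at step 15 + ((1863 - 15) mod 10) = 23, which is [21, 21, 14, 14, 14, 21].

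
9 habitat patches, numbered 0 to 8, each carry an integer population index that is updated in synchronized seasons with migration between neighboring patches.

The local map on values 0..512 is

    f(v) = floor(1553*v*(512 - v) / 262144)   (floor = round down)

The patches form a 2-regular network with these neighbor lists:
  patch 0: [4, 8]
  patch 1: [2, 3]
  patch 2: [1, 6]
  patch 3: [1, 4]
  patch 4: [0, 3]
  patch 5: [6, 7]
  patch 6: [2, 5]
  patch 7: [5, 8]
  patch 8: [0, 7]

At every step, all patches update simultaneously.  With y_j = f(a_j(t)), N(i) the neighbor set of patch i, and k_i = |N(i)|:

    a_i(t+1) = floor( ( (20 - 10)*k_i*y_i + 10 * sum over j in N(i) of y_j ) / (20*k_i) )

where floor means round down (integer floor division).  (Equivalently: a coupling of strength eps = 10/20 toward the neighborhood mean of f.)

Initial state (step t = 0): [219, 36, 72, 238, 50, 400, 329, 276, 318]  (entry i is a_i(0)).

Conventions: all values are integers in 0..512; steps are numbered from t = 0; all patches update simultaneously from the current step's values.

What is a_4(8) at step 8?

Answer: a_4(8) = 367

Derivation:
t=0: [219, 36, 72, 238, 50, 400, 329, 276, 318]
t=1: [315, 193, 207, 252, 259, 317, 291, 350, 373]
t=2: [357, 372, 373, 382, 382, 361, 375, 335, 329]
t=3: [326, 304, 306, 297, 302, 324, 309, 345, 347]
t=4: [358, 374, 372, 376, 371, 358, 368, 345, 344]
t=5: [325, 305, 308, 304, 311, 326, 315, 337, 337]
t=6: [359, 373, 371, 373, 368, 358, 366, 351, 351]
t=7: [324, 307, 310, 308, 314, 325, 316, 332, 331]
t=8: [360, 371, 369, 371, 367, 360, 365, 355, 355]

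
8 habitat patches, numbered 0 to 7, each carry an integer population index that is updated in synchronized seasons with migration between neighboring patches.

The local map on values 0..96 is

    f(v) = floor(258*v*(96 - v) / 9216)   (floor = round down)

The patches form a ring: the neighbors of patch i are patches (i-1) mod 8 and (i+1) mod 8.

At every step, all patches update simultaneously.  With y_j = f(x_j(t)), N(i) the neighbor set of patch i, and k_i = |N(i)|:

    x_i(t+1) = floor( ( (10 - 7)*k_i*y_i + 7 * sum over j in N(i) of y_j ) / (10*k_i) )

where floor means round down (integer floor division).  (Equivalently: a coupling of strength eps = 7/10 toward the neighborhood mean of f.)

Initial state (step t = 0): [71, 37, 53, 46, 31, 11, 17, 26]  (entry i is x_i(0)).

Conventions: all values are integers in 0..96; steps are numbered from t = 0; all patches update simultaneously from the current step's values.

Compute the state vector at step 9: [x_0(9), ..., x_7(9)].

Answer: [59, 59, 59, 59, 59, 59, 59, 59]

Derivation:
t=0: [71, 37, 53, 46, 31, 11, 17, 26]
t=1: [53, 57, 62, 60, 48, 40, 37, 45]
t=2: [63, 61, 60, 61, 61, 62, 62, 62]
t=3: [58, 59, 59, 59, 59, 59, 59, 58]
t=4: [61, 61, 61, 61, 61, 61, 61, 61]
t=5: [59, 59, 59, 59, 59, 59, 59, 59]
t=6: [61, 61, 61, 61, 61, 61, 61, 61]
t=7: [59, 59, 59, 59, 59, 59, 59, 59]
t=8: [61, 61, 61, 61, 61, 61, 61, 61]
t=9: [59, 59, 59, 59, 59, 59, 59, 59]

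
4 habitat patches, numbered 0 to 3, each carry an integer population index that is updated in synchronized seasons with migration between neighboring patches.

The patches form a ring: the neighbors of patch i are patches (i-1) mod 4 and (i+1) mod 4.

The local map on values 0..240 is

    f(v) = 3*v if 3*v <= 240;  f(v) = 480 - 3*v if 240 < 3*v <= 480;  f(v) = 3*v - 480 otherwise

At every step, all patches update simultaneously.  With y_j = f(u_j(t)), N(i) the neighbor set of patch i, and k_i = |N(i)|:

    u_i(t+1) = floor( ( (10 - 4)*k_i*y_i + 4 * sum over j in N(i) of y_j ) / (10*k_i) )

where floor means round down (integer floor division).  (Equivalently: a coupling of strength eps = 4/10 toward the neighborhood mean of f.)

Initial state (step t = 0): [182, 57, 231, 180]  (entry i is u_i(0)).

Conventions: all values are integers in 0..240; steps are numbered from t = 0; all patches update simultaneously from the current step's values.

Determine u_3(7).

Simulating step by step:
t=0: [182, 57, 231, 180]
t=1: [85, 158, 174, 91]
t=2: [177, 57, 67, 177]
t=3: [75, 153, 165, 81]
t=4: [186, 60, 60, 190]
t=5: [100, 159, 162, 105]
t=6: [141, 39, 37, 136]
t=7: [72, 103, 104, 76]

Answer: u_3(7) = 76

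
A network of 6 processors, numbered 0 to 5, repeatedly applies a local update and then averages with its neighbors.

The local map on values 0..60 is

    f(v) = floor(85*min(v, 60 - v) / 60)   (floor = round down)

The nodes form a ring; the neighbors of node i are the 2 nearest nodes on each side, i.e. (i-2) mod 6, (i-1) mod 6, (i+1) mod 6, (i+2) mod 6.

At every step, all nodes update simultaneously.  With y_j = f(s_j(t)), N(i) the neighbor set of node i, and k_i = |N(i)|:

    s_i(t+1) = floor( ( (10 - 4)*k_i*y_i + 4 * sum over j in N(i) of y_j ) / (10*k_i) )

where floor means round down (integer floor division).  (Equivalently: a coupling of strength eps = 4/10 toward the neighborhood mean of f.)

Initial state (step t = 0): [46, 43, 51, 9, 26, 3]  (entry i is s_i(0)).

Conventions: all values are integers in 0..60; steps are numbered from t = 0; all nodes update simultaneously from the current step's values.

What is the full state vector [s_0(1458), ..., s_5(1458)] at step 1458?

Answer: [36, 36, 36, 36, 36, 36]
Key observation: The state at step 12, [36, 36, 36, 36, 36, 36], reappears at step 14: the system is in a cycle of period 2 from step 12 on.  Therefore the state at step 1458 equals the state at step 12 + ((1458 - 12) mod 2) = 12, which is [36, 36, 36, 36, 36, 36].

Derivation:
t=0: [46, 43, 51, 9, 26, 3]
t=1: [19, 19, 16, 14, 26, 11]
t=2: [25, 23, 23, 21, 29, 19]
t=3: [34, 31, 32, 30, 36, 29]
t=4: [37, 40, 38, 40, 36, 39]
t=5: [31, 28, 30, 29, 32, 29]
t=6: [40, 39, 41, 40, 39, 40]
t=7: [28, 28, 27, 28, 28, 28]
t=8: [38, 38, 38, 38, 38, 39]
t=9: [30, 30, 31, 30, 30, 29]
t=10: [41, 41, 41, 41, 41, 41]
t=11: [26, 26, 26, 26, 26, 26]
t=12: [36, 36, 36, 36, 36, 36]
t=13: [34, 34, 34, 34, 34, 34]
t=14: [36, 36, 36, 36, 36, 36]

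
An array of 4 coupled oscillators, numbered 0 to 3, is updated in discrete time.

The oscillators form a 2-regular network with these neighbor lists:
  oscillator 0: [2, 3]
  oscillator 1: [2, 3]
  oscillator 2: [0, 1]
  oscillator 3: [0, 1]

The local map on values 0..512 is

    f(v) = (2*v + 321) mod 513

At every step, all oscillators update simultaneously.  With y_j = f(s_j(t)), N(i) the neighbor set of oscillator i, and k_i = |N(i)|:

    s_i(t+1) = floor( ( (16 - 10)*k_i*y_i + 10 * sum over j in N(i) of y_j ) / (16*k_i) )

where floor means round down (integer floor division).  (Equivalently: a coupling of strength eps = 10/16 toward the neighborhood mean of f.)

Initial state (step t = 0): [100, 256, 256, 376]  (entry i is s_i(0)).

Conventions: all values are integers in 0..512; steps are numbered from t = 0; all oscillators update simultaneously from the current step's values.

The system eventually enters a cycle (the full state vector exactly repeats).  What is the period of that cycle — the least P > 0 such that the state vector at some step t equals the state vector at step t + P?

Answer: 18
Key observation: The state at step 26, [252, 255, 255, 252], reappears at step 44 — and no state repeats earlier — so the cycle the system enters has period 18.

Derivation:
t=0: [100, 256, 256, 376]
t=1: [117, 234, 222, 120]
t=2: [109, 197, 193, 117]
t=3: [83, 149, 144, 87]
t=4: [367, 224, 221, 370]
t=5: [99, 185, 182, 102]
t=6: [59, 124, 122, 62]
t=7: [319, 176, 174, 321]
t=8: [356, 249, 247, 358]
t=9: [100, 212, 211, 101]
t=10: [78, 162, 161, 78]
t=11: [368, 239, 239, 369]
t=12: [111, 206, 206, 111]
t=13: [89, 160, 160, 89]
t=14: [383, 243, 243, 383]
t=15: [133, 221, 221, 133]
t=16: [129, 195, 195, 129]
t=17: [107, 156, 156, 107]
t=18: [52, 89, 89, 52]
t=19: [448, 475, 475, 448]
t=20: [207, 228, 228, 207]
t=21: [235, 250, 250, 235]
t=22: [287, 298, 298, 287]
t=23: [388, 397, 397, 388]
t=24: [76, 83, 83, 76]
t=25: [477, 482, 482, 477]
t=26: [252, 255, 255, 252]
t=27: [313, 316, 316, 313]
t=28: [435, 438, 438, 435]
t=29: [166, 169, 169, 166]
t=30: [141, 144, 144, 141]
t=31: [91, 94, 94, 91]
t=32: [504, 507, 507, 504]
t=33: [304, 307, 307, 304]
t=34: [417, 420, 420, 417]
t=35: [130, 133, 133, 130]
t=36: [69, 72, 72, 69]
t=37: [460, 463, 463, 460]
t=38: [216, 219, 219, 216]
t=39: [241, 244, 244, 241]
t=40: [291, 294, 294, 291]
t=41: [391, 394, 394, 391]
t=42: [78, 81, 81, 78]
t=43: [478, 481, 481, 478]
t=44: [252, 255, 255, 252]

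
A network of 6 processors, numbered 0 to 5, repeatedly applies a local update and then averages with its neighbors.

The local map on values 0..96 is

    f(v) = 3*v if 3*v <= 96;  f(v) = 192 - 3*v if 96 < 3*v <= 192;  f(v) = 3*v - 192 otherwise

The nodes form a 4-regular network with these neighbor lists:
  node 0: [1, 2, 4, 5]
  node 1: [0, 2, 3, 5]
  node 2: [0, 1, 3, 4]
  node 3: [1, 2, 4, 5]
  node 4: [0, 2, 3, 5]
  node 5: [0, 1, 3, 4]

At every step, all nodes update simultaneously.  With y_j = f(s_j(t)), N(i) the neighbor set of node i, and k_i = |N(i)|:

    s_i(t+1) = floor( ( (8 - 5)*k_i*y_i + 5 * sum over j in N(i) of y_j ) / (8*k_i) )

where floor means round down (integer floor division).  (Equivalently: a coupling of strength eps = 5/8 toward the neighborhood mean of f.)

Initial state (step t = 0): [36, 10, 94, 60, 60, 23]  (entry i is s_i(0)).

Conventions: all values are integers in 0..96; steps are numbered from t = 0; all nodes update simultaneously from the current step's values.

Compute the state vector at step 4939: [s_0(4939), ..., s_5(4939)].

Answer: [24, 24, 25, 25, 24, 24]
Key observation: The state at step 9, [24, 24, 25, 25, 24, 24], reappears at step 11: the system is in a cycle of period 2 from step 9 on.  Therefore the state at step 4939 equals the state at step 9 + ((4939 - 9) mod 2) = 9, which is [24, 24, 25, 25, 24, 24].

Derivation:
t=0: [36, 10, 94, 60, 60, 23]
t=1: [62, 51, 55, 35, 44, 47]
t=2: [29, 41, 40, 60, 49, 49]
t=3: [68, 59, 60, 40, 50, 50]
t=4: [21, 27, 26, 44, 37, 37]
t=5: [73, 74, 73, 72, 74, 74]
t=6: [28, 28, 27, 27, 28, 28]
t=7: [83, 83, 82, 82, 83, 83]
t=8: [56, 56, 55, 55, 56, 56]
t=9: [24, 24, 25, 25, 24, 24]
t=10: [72, 72, 73, 73, 72, 72]
t=11: [24, 24, 25, 25, 24, 24]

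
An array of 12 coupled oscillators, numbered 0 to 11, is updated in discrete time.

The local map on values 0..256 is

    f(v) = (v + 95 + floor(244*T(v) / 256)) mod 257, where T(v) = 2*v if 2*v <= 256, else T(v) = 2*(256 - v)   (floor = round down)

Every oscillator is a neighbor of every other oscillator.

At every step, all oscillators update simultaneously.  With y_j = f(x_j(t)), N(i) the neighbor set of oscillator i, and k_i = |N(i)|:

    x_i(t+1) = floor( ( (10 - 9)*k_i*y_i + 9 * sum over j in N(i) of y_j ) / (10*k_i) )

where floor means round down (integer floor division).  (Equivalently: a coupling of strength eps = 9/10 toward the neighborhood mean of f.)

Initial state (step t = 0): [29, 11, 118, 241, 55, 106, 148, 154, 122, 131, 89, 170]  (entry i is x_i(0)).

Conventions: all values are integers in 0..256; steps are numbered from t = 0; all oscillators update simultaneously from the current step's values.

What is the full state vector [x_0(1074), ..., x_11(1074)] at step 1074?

Answer: [171, 171, 171, 171, 171, 171, 171, 171, 171, 171, 171, 171]
Key observation: The state at step 4, [171, 171, 171, 171, 171, 171, 171, 171, 171, 171, 171, 171], reappears at step 5: the system is in a cycle of period 1 from step 4 on.  Therefore the state at step 1074 equals the state at step 4 + ((1074 - 4) mod 1) = 4, which is [171, 171, 171, 171, 171, 171, 171, 171, 171, 171, 171, 171].

Derivation:
t=0: [29, 11, 118, 241, 55, 106, 148, 154, 122, 131, 89, 170]
t=1: [169, 168, 169, 168, 171, 169, 169, 169, 169, 170, 168, 169]
t=2: [172, 172, 172, 172, 172, 172, 172, 172, 172, 172, 172, 172]
t=3: [170, 170, 170, 170, 170, 170, 170, 170, 170, 170, 170, 170]
t=4: [171, 171, 171, 171, 171, 171, 171, 171, 171, 171, 171, 171]
t=5: [171, 171, 171, 171, 171, 171, 171, 171, 171, 171, 171, 171]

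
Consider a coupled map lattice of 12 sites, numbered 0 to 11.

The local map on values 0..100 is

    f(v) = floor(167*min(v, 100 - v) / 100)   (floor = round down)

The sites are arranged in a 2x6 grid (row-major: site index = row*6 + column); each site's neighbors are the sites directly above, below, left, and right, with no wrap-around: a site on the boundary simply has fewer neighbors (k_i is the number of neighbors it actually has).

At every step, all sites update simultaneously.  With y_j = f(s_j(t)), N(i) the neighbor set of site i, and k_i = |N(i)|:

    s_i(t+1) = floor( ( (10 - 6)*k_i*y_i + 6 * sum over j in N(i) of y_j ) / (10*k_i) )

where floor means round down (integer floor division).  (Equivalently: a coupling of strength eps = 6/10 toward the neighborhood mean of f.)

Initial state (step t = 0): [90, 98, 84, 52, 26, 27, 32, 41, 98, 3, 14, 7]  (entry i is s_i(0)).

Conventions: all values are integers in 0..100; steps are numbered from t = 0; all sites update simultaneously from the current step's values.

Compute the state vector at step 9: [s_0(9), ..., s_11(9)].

Answer: [79, 78, 69, 57, 49, 46, 79, 78, 67, 54, 47, 45]

Derivation:
t=0: [90, 98, 84, 52, 26, 27, 32, 41, 98, 3, 14, 7]
t=1: [23, 23, 27, 46, 46, 34, 46, 39, 21, 23, 21, 24]
t=2: [49, 44, 47, 62, 63, 57, 61, 55, 43, 44, 44, 43]
t=3: [73, 76, 72, 67, 65, 68, 72, 71, 73, 70, 70, 71]
t=4: [43, 43, 46, 52, 54, 53, 46, 45, 46, 50, 51, 50]
t=5: [72, 72, 75, 79, 78, 78, 74, 74, 77, 80, 80, 80]
t=6: [45, 44, 40, 36, 35, 35, 43, 42, 38, 34, 33, 33]
t=7: [73, 71, 65, 60, 57, 57, 71, 69, 63, 58, 55, 55]
t=8: [46, 50, 58, 66, 70, 72, 48, 51, 60, 68, 73, 73]
t=9: [79, 78, 69, 57, 49, 46, 79, 78, 67, 54, 47, 45]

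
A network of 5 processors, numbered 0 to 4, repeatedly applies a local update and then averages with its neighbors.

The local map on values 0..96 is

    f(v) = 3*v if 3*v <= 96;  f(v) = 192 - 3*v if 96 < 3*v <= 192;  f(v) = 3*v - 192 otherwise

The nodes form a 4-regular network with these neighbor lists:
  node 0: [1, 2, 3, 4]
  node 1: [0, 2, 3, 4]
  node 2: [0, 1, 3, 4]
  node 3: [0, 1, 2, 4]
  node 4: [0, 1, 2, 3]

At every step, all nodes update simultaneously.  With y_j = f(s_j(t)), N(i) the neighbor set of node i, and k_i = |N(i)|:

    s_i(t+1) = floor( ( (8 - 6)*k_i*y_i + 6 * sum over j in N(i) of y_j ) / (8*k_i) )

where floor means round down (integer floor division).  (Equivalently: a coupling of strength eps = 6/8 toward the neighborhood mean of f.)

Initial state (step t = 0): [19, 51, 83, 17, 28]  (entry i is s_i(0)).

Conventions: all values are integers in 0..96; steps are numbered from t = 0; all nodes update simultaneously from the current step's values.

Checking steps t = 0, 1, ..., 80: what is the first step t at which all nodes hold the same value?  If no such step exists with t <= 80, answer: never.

Simulating step by step:
t=0: [19, 51, 83, 17, 28]  (not all equal)
t=1: [57, 56, 57, 57, 59]  (not all equal)
t=2: [20, 20, 20, 20, 20]  (all equal)

Answer: 2
Key observation: Synchronization is absorbing here: once all nodes are equal they stay equal, and step 2 is the first all-equal step.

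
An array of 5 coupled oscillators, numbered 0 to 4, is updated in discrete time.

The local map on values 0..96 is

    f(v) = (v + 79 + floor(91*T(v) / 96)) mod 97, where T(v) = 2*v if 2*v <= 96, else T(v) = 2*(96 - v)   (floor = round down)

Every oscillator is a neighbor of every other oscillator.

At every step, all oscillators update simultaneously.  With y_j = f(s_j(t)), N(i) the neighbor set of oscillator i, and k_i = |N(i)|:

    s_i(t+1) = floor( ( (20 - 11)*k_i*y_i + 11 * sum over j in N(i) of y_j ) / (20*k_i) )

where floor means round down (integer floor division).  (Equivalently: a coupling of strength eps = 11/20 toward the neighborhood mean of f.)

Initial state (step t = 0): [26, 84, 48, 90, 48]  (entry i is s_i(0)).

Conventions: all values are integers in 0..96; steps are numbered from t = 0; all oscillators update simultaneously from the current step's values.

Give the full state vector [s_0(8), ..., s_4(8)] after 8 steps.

Simulating step by step:
t=0: [26, 84, 48, 90, 48]
t=1: [55, 65, 45, 63, 45]
t=2: [14, 11, 13, 12, 13]
t=3: [19, 16, 18, 17, 18]
t=4: [34, 31, 33, 32, 33]
t=5: [77, 74, 76, 75, 76]
t=6: [82, 52, 82, 82, 82]
t=7: [80, 58, 80, 80, 80]
t=8: [81, 57, 81, 81, 81]

Answer: [81, 57, 81, 81, 81]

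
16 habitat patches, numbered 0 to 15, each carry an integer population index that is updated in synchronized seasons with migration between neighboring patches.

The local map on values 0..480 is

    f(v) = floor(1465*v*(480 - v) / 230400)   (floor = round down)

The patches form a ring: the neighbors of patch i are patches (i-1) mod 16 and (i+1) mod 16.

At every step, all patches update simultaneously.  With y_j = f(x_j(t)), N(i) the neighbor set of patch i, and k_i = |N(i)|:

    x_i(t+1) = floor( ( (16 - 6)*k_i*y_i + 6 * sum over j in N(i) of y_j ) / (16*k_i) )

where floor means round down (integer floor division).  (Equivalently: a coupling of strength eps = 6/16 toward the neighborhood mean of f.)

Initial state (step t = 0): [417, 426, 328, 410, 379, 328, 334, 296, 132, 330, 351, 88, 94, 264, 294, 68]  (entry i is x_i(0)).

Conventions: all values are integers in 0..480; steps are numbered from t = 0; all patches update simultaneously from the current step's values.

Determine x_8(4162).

Simulating step by step:
t=0: [417, 426, 328, 410, 379, 328, 334, 296, 132, 330, 351, 88, 94, 264, 294, 68]
t=1: [165, 182, 259, 218, 245, 301, 318, 329, 306, 304, 279, 233, 252, 334, 318, 207]
t=2: [338, 344, 359, 363, 360, 343, 327, 321, 334, 342, 354, 363, 354, 323, 329, 347]
t=3: [301, 294, 278, 271, 277, 297, 315, 320, 310, 298, 283, 274, 287, 313, 312, 299]
t=4: [343, 347, 355, 358, 355, 344, 331, 327, 334, 344, 352, 356, 349, 335, 334, 341]
t=5: [297, 291, 283, 278, 283, 297, 310, 315, 309, 297, 286, 283, 291, 305, 307, 302]
t=6: [345, 349, 353, 355, 352, 344, 335, 331, 335, 344, 351, 352, 348, 340, 338, 341]
t=7: [295, 290, 285, 283, 287, 297, 306, 311, 306, 297, 288, 287, 292, 300, 303, 300]
t=8: [346, 350, 352, 353, 351, 345, 338, 335, 338, 344, 350, 351, 348, 343, 341, 343]
t=9: [293, 289, 286, 285, 288, 296, 303, 306, 304, 297, 290, 288, 292, 297, 299, 297]
t=10: [347, 350, 351, 352, 350, 346, 341, 338, 340, 345, 349, 350, 348, 345, 344, 345]
t=11: [292, 289, 287, 286, 289, 294, 300, 303, 301, 296, 290, 289, 292, 295, 296, 295]
t=12: [348, 350, 351, 351, 349, 346, 343, 341, 342, 346, 349, 349, 348, 347, 346, 347]
t=13: [291, 289, 287, 287, 290, 294, 297, 300, 299, 294, 290, 290, 291, 293, 293, 293]
t=14: [349, 350, 351, 351, 349, 347, 345, 343, 344, 347, 349, 349, 349, 348, 348, 348]
t=15: [290, 288, 287, 287, 290, 293, 295, 297, 296, 293, 290, 290, 290, 291, 292, 291]
t=16: [350, 351, 351, 351, 350, 348, 346, 345, 346, 348, 349, 350, 349, 349, 349, 349]
t=17: [288, 287, 287, 287, 289, 291, 294, 295, 294, 292, 290, 289, 289, 290, 290, 289]
t=18: [351, 351, 352, 351, 350, 348, 347, 347, 347, 348, 349, 350, 350, 350, 350, 350]
t=19: [287, 286, 286, 287, 289, 291, 292, 293, 292, 291, 290, 289, 289, 289, 289, 288]
t=20: [351, 352, 352, 351, 350, 349, 348, 348, 348, 349, 349, 350, 350, 350, 350, 351]
t=21: [286, 286, 286, 287, 288, 290, 291, 292, 291, 290, 289, 289, 289, 289, 288, 287]
t=22: [352, 352, 352, 351, 351, 350, 349, 349, 349, 349, 350, 350, 350, 350, 351, 351]
t=23: [286, 286, 286, 286, 287, 288, 289, 290, 290, 289, 289, 289, 289, 288, 287, 286]
t=24: [352, 352, 352, 352, 351, 351, 350, 350, 350, 350, 350, 350, 350, 351, 351, 352]
t=25: [286, 286, 286, 286, 286, 287, 288, 289, 289, 289, 289, 289, 288, 287, 286, 286]
t=26: [352, 352, 352, 352, 352, 351, 351, 350, 350, 350, 350, 350, 351, 351, 352, 352]
t=27: [286, 286, 286, 286, 286, 286, 287, 288, 289, 289, 289, 288, 287, 286, 286, 286]
t=28: [352, 352, 352, 352, 352, 352, 351, 351, 350, 350, 350, 351, 351, 352, 352, 352]
t=29: [286, 286, 286, 286, 286, 286, 286, 287, 288, 289, 288, 287, 286, 286, 286, 286]
t=30: [352, 352, 352, 352, 352, 352, 352, 351, 351, 350, 351, 351, 352, 352, 352, 352]
t=31: [286, 286, 286, 286, 286, 286, 286, 286, 287, 288, 287, 286, 286, 286, 286, 286]
t=32: [352, 352, 352, 352, 352, 352, 352, 352, 351, 351, 351, 352, 352, 352, 352, 352]
t=33: [286, 286, 286, 286, 286, 286, 286, 286, 286, 287, 286, 286, 286, 286, 286, 286]
t=34: [352, 352, 352, 352, 352, 352, 352, 352, 352, 352, 352, 352, 352, 352, 352, 352]
t=35: [286, 286, 286, 286, 286, 286, 286, 286, 286, 286, 286, 286, 286, 286, 286, 286]
t=36: [352, 352, 352, 352, 352, 352, 352, 352, 352, 352, 352, 352, 352, 352, 352, 352]

Answer: x_8(4162) = 352
Key observation: The state at step 34, [352, 352, 352, 352, 352, 352, 352, 352, 352, 352, 352, 352, 352, 352, 352, 352], reappears at step 36: the system is in a cycle of period 2 from step 34 on.  Therefore the state at step 4162 equals the state at step 34 + ((4162 - 34) mod 2) = 34, which is [352, 352, 352, 352, 352, 352, 352, 352, 352, 352, 352, 352, 352, 352, 352, 352].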